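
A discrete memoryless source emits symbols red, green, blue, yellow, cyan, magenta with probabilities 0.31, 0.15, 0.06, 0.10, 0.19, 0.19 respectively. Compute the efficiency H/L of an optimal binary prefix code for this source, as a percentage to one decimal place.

98.0%

Entropy H = −Σ p log₂ p ≈ 2.4205 bits.
Huffman merges: 3/50+1/10→4/25; 3/20+4/25→31/100; 19/100+19/100→19/50; 31/100+31/100→31/50; 19/50+31/50→1. L = 247/100 ≈ 2.4700.
Efficiency = H/L = 2.4205/2.4700 = 98.0%.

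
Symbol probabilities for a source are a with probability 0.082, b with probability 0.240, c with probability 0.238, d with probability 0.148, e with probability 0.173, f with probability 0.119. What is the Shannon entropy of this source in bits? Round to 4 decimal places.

H = −Σ pᵢ log₂ pᵢ.
−0.082·log₂(0.082) = 0.2959
−0.240·log₂(0.240) = 0.4941
−0.238·log₂(0.238) = 0.4929
−0.148·log₂(0.148) = 0.4079
−0.173·log₂(0.173) = 0.4379
−0.119·log₂(0.119) = 0.3654
Sum ≈ 2.4942 → 2.4942 bits.

2.4942 bits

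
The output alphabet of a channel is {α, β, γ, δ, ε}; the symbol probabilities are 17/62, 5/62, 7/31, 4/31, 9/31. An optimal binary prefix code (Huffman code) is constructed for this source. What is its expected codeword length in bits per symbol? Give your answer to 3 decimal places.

2.210 bits/symbol

Repeatedly combine the two least-probable nodes; the expected code length is the sum of the merged weights.
merge 5/62 + 4/31 → 13/62
merge 13/62 + 7/31 → 27/62
merge 17/62 + 9/31 → 35/62
merge 27/62 + 35/62 → 1
L = 13/62 + 27/62 + 35/62 + 1 = 137/62 ≈ 2.210 bits/symbol.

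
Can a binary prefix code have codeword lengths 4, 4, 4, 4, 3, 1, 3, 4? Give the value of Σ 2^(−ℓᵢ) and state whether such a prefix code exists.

1.0625; no

With common denominator 2^4 = 16: Σ 2^(−ℓᵢ) = 1/16 + 1/16 + 1/16 + 1/16 + 2/16 + 8/16 + 2/16 + 1/16 = 17/16 = 1.0625.
Kraft's inequality requires Σ ≤ 1; here Σ = 1.0625 > 1, so no such prefix code exists.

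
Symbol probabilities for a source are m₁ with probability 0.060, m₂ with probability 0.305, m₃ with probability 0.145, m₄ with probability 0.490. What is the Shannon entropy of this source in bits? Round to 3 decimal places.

1.674 bits

H = −Σ pᵢ log₂ pᵢ.
−0.060·log₂(0.060) = 0.2435
−0.305·log₂(0.305) = 0.5225
−0.145·log₂(0.145) = 0.4040
−0.490·log₂(0.490) = 0.5043
Sum ≈ 1.6743 → 1.674 bits.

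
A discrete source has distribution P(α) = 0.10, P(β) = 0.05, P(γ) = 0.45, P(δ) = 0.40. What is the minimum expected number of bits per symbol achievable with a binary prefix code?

Repeatedly combine the two least-probable nodes; the expected code length is the sum of the merged weights.
merge 1/20 + 1/10 → 3/20
merge 3/20 + 2/5 → 11/20
merge 9/20 + 11/20 → 1
L = 3/20 + 11/20 + 1 = 17/10 = 1.7 bits/symbol.

1.7 bits/symbol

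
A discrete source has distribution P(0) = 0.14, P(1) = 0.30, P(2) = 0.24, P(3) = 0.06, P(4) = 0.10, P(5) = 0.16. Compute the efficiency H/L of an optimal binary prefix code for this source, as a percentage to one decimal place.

Entropy H = −Σ p log₂ p ≈ 2.4111 bits.
Huffman merges: 3/50+1/10→4/25; 7/50+4/25→3/10; 4/25+6/25→2/5; 3/10+3/10→3/5; 2/5+3/5→1. L = 123/50 ≈ 2.4600.
Efficiency = H/L = 2.4111/2.4600 = 98.0%.

98.0%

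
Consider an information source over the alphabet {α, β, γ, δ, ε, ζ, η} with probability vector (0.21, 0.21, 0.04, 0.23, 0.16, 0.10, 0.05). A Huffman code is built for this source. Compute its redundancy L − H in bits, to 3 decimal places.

0.040 bits

Entropy H = −Σ p log₂ p ≈ 2.5904 bits.
Huffman merges: 1/25+1/20→9/100; 9/100+1/10→19/100; 4/25+19/100→7/20; 21/100+21/100→21/50; 23/100+7/20→29/50; 21/50+29/50→1. L = 263/100 ≈ 2.6300.
L − H = 2.6300 − 2.5904 = 0.040 bits.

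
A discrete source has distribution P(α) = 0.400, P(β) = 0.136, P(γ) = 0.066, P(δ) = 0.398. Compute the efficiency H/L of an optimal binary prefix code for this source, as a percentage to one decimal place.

94.8%

Entropy H = −Σ p log₂ p ≈ 1.7080 bits.
Huffman merges: 33/500+17/125→101/500; 101/500+199/500→3/5; 2/5+3/5→1. L = 901/500 ≈ 1.8020.
Efficiency = H/L = 1.7080/1.8020 = 94.8%.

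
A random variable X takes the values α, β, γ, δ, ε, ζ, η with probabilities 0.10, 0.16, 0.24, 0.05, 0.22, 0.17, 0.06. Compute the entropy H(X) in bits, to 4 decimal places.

H = −Σ pᵢ log₂ pᵢ.
−0.10·log₂(0.10) = 0.3322
−0.16·log₂(0.16) = 0.4230
−0.24·log₂(0.24) = 0.4941
−0.05·log₂(0.05) = 0.2161
−0.22·log₂(0.22) = 0.4806
−0.17·log₂(0.17) = 0.4346
−0.06·log₂(0.06) = 0.2435
Sum ≈ 2.6241 → 2.6241 bits.

2.6241 bits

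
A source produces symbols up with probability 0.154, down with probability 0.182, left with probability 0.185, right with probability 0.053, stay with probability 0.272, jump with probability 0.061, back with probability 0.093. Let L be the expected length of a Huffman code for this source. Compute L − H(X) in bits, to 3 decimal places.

Entropy H = −Σ p log₂ p ≈ 2.6137 bits.
Huffman merges: 53/1000+61/1000→57/500; 93/1000+57/500→207/1000; 77/500+91/500→42/125; 37/200+207/1000→49/125; 34/125+42/125→76/125; 49/125+76/125→1. L = 2657/1000 ≈ 2.6570.
L − H = 2.6570 − 2.6137 = 0.043 bits.

0.043 bits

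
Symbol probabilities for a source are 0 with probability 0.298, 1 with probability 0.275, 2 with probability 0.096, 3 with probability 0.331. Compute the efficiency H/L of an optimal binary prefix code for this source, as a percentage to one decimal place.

Entropy H = −Σ p log₂ p ≈ 1.8852 bits.
Huffman merges: 12/125+11/40→371/1000; 149/500+331/1000→629/1000; 371/1000+629/1000→1. L = 2 ≈ 2.0000.
Efficiency = H/L = 1.8852/2.0000 = 94.3%.

94.3%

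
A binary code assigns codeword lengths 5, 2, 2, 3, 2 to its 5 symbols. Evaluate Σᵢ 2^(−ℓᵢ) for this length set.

0.90625

With common denominator 2^5 = 32: Σ 2^(−ℓᵢ) = 1/32 + 8/32 + 8/32 + 4/32 + 8/32 = 29/32 = 0.90625.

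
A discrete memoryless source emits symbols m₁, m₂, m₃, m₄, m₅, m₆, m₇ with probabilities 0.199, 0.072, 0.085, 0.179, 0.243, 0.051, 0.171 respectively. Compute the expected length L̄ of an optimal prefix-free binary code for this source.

Repeatedly combine the two least-probable nodes; the expected code length is the sum of the merged weights.
merge 51/1000 + 9/125 → 123/1000
merge 17/200 + 123/1000 → 26/125
merge 171/1000 + 179/1000 → 7/20
merge 199/1000 + 26/125 → 407/1000
merge 243/1000 + 7/20 → 593/1000
merge 407/1000 + 593/1000 → 1
L = 123/1000 + 26/125 + 7/20 + 407/1000 + 593/1000 + 1 = 2681/1000 = 2.681 bits/symbol.

2.681 bits/symbol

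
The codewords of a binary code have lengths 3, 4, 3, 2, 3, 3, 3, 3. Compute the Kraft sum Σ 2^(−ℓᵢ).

With common denominator 2^4 = 16: Σ 2^(−ℓᵢ) = 2/16 + 1/16 + 2/16 + 4/16 + 2/16 + 2/16 + 2/16 + 2/16 = 17/16 = 1.0625.

1.0625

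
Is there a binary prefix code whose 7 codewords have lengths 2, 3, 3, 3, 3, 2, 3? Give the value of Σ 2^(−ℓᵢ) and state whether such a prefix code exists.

With common denominator 2^3 = 8: Σ 2^(−ℓᵢ) = 2/8 + 1/8 + 1/8 + 1/8 + 1/8 + 2/8 + 1/8 = 9/8 = 1.125.
Kraft's inequality requires Σ ≤ 1; here Σ = 1.125 > 1, so no such prefix code exists.

1.125; no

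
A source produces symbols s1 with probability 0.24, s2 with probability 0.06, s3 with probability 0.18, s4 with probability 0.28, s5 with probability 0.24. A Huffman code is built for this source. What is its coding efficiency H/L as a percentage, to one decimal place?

Entropy H = −Σ p log₂ p ≈ 2.1913 bits.
Huffman merges: 3/50+9/50→6/25; 6/25+6/25→12/25; 6/25+7/25→13/25; 12/25+13/25→1. L = 56/25 ≈ 2.2400.
Efficiency = H/L = 2.1913/2.2400 = 97.8%.

97.8%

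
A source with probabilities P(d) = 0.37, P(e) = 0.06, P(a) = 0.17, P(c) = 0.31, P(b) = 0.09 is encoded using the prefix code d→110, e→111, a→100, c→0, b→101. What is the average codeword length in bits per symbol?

2.38 bits/symbol

L̄ = Σ pᵢ·ℓᵢ = 0.37·3 + 0.06·3 + 0.17·3 + 0.31·1 + 0.09·3 = 2.38 bits/symbol.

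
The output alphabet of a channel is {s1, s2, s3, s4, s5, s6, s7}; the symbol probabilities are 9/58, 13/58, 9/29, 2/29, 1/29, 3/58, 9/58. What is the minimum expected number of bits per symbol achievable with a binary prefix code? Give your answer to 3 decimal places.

2.552 bits/symbol

Repeatedly combine the two least-probable nodes; the expected code length is the sum of the merged weights.
merge 1/29 + 3/58 → 5/58
merge 2/29 + 5/58 → 9/58
merge 9/58 + 9/58 → 9/29
merge 9/58 + 13/58 → 11/29
merge 9/29 + 9/29 → 18/29
merge 11/29 + 18/29 → 1
L = 5/58 + 9/58 + 9/29 + 11/29 + 18/29 + 1 = 74/29 ≈ 2.552 bits/symbol.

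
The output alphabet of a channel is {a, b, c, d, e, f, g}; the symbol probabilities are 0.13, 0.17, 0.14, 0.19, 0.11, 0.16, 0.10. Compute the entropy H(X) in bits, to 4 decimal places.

H = −Σ pᵢ log₂ pᵢ.
−0.13·log₂(0.13) = 0.3826
−0.17·log₂(0.17) = 0.4346
−0.14·log₂(0.14) = 0.3971
−0.19·log₂(0.19) = 0.4552
−0.11·log₂(0.11) = 0.3503
−0.16·log₂(0.16) = 0.4230
−0.10·log₂(0.10) = 0.3322
Sum ≈ 2.7751 → 2.7751 bits.

2.7751 bits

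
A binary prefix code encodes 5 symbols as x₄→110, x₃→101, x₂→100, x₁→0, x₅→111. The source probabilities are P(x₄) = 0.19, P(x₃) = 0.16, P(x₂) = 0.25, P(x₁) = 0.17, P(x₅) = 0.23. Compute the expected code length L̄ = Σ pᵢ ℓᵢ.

2.66 bits/symbol

L̄ = Σ pᵢ·ℓᵢ = 0.19·3 + 0.16·3 + 0.25·3 + 0.17·1 + 0.23·3 = 2.66 bits/symbol.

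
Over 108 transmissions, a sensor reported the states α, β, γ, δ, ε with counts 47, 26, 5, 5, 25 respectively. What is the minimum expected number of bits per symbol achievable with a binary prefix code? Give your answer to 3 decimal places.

1.981 bits/symbol

Probabilities are the counts divided by 108.
Repeatedly combine the two least-probable nodes; the expected code length is the sum of the merged weights.
merge 5/108 + 5/108 → 5/54
merge 5/54 + 25/108 → 35/108
merge 13/54 + 35/108 → 61/108
merge 47/108 + 61/108 → 1
L = 5/54 + 35/108 + 61/108 + 1 = 107/54 ≈ 1.981 bits/symbol.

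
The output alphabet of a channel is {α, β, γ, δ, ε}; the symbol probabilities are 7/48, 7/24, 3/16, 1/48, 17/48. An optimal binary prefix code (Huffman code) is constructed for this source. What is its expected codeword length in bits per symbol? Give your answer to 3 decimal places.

Repeatedly combine the two least-probable nodes; the expected code length is the sum of the merged weights.
merge 1/48 + 7/48 → 1/6
merge 1/6 + 3/16 → 17/48
merge 7/24 + 17/48 → 31/48
merge 17/48 + 31/48 → 1
L = 1/6 + 17/48 + 31/48 + 1 = 13/6 ≈ 2.167 bits/symbol.

2.167 bits/symbol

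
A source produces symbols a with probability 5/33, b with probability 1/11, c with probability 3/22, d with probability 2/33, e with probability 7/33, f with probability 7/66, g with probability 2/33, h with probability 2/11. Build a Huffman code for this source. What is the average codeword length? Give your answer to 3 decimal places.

Repeatedly combine the two least-probable nodes; the expected code length is the sum of the merged weights.
merge 2/33 + 2/33 → 4/33
merge 1/11 + 7/66 → 13/66
merge 4/33 + 3/22 → 17/66
merge 5/33 + 2/11 → 1/3
merge 13/66 + 7/33 → 9/22
merge 17/66 + 1/3 → 13/22
merge 9/22 + 13/22 → 1
L = 4/33 + 13/66 + 17/66 + 1/3 + 9/22 + 13/22 + 1 = 32/11 ≈ 2.909 bits/symbol.

2.909 bits/symbol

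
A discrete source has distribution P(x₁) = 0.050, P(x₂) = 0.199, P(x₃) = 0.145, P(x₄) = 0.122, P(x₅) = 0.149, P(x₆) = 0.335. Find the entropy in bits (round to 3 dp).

2.392 bits

H = −Σ pᵢ log₂ pᵢ.
−0.050·log₂(0.050) = 0.2161
−0.199·log₂(0.199) = 0.4635
−0.145·log₂(0.145) = 0.4040
−0.122·log₂(0.122) = 0.3703
−0.149·log₂(0.149) = 0.4092
−0.335·log₂(0.335) = 0.5286
Sum ≈ 2.3916 → 2.392 bits.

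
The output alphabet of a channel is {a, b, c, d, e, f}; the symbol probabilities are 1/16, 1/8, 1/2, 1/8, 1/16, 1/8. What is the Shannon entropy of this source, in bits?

Each probability is a power of 1/2, so log₂(1/p) is an integer.
H = Σ p·log₂(1/p) = 1/16·4 + 1/8·3 + 1/2·1 + 1/8·3 + 1/16·4 + 1/8·3 = 2.125 bits.

2.125 bits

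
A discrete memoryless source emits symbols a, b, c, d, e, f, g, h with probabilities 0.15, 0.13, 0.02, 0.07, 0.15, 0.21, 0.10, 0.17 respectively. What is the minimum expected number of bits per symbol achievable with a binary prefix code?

Repeatedly combine the two least-probable nodes; the expected code length is the sum of the merged weights.
merge 1/50 + 7/100 → 9/100
merge 9/100 + 1/10 → 19/100
merge 13/100 + 3/20 → 7/25
merge 3/20 + 17/100 → 8/25
merge 19/100 + 21/100 → 2/5
merge 7/25 + 8/25 → 3/5
merge 2/5 + 3/5 → 1
L = 9/100 + 19/100 + 7/25 + 8/25 + 2/5 + 3/5 + 1 = 72/25 = 2.88 bits/symbol.

2.88 bits/symbol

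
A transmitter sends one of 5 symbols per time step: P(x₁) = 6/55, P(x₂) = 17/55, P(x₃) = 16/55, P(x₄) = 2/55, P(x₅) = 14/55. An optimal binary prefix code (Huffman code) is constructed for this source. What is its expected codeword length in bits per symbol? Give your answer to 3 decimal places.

2.145 bits/symbol

Repeatedly combine the two least-probable nodes; the expected code length is the sum of the merged weights.
merge 2/55 + 6/55 → 8/55
merge 8/55 + 14/55 → 2/5
merge 16/55 + 17/55 → 3/5
merge 2/5 + 3/5 → 1
L = 8/55 + 2/5 + 3/5 + 1 = 118/55 ≈ 2.145 bits/symbol.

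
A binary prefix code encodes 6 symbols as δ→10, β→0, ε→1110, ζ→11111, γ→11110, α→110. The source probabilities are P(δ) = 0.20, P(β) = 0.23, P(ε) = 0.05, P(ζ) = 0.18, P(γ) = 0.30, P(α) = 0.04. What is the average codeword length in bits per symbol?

L̄ = Σ pᵢ·ℓᵢ = 0.20·2 + 0.23·1 + 0.05·4 + 0.18·5 + 0.30·5 + 0.04·3 = 3.35 bits/symbol.

3.35 bits/symbol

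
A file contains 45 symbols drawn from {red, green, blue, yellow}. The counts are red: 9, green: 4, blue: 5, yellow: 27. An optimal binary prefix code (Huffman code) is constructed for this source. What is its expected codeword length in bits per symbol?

Probabilities are the counts divided by 45.
Repeatedly combine the two least-probable nodes; the expected code length is the sum of the merged weights.
merge 4/45 + 1/9 → 1/5
merge 1/5 + 1/5 → 2/5
merge 2/5 + 3/5 → 1
L = 1/5 + 2/5 + 1 = 8/5 = 1.6 bits/symbol.

1.6 bits/symbol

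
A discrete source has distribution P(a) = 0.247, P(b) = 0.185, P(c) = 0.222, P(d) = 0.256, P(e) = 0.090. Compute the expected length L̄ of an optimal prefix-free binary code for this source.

Repeatedly combine the two least-probable nodes; the expected code length is the sum of the merged weights.
merge 9/100 + 37/200 → 11/40
merge 111/500 + 247/1000 → 469/1000
merge 32/125 + 11/40 → 531/1000
merge 469/1000 + 531/1000 → 1
L = 11/40 + 469/1000 + 531/1000 + 1 = 91/40 = 2.275 bits/symbol.

2.275 bits/symbol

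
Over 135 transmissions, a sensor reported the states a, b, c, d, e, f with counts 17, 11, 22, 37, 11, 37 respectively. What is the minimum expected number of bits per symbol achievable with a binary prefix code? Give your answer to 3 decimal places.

Probabilities are the counts divided by 135.
Repeatedly combine the two least-probable nodes; the expected code length is the sum of the merged weights.
merge 11/135 + 11/135 → 22/135
merge 17/135 + 22/135 → 13/45
merge 22/135 + 37/135 → 59/135
merge 37/135 + 13/45 → 76/135
merge 59/135 + 76/135 → 1
L = 22/135 + 13/45 + 59/135 + 76/135 + 1 = 331/135 ≈ 2.452 bits/symbol.

2.452 bits/symbol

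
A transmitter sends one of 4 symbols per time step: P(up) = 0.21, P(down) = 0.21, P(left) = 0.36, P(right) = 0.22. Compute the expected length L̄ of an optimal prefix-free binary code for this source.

Repeatedly combine the two least-probable nodes; the expected code length is the sum of the merged weights.
merge 21/100 + 21/100 → 21/50
merge 11/50 + 9/25 → 29/50
merge 21/50 + 29/50 → 1
L = 21/50 + 29/50 + 1 = 2 bits/symbol.

2 bits/symbol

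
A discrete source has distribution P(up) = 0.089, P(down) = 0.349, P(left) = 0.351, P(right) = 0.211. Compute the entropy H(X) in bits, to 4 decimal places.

1.8444 bits

H = −Σ pᵢ log₂ pᵢ.
−0.089·log₂(0.089) = 0.3106
−0.349·log₂(0.349) = 0.5300
−0.351·log₂(0.351) = 0.5302
−0.211·log₂(0.211) = 0.4736
Sum ≈ 1.8444 → 1.8444 bits.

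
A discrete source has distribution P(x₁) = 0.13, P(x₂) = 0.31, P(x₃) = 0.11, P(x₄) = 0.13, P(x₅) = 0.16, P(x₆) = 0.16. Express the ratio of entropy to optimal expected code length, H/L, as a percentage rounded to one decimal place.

98.2%

Entropy H = −Σ p log₂ p ≈ 2.4854 bits.
Huffman merges: 11/100+13/100→6/25; 13/100+4/25→29/100; 4/25+6/25→2/5; 29/100+31/100→3/5; 2/5+3/5→1. L = 253/100 ≈ 2.5300.
Efficiency = H/L = 2.4854/2.5300 = 98.2%.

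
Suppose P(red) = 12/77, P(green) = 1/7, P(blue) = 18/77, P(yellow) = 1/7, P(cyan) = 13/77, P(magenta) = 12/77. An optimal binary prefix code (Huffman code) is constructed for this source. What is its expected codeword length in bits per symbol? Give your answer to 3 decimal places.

Repeatedly combine the two least-probable nodes; the expected code length is the sum of the merged weights.
merge 1/7 + 1/7 → 2/7
merge 12/77 + 12/77 → 24/77
merge 13/77 + 18/77 → 31/77
merge 2/7 + 24/77 → 46/77
merge 31/77 + 46/77 → 1
L = 2/7 + 24/77 + 31/77 + 46/77 + 1 = 200/77 ≈ 2.597 bits/symbol.

2.597 bits/symbol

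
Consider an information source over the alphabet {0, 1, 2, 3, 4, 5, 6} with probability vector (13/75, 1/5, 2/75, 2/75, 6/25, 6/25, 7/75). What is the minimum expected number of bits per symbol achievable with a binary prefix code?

2.52 bits/symbol

Repeatedly combine the two least-probable nodes; the expected code length is the sum of the merged weights.
merge 2/75 + 2/75 → 4/75
merge 4/75 + 7/75 → 11/75
merge 11/75 + 13/75 → 8/25
merge 1/5 + 6/25 → 11/25
merge 6/25 + 8/25 → 14/25
merge 11/25 + 14/25 → 1
L = 4/75 + 11/75 + 8/25 + 11/25 + 14/25 + 1 = 63/25 = 2.52 bits/symbol.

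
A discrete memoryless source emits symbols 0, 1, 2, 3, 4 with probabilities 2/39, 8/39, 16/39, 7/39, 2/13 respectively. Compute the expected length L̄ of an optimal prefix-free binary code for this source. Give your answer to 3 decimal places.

Repeatedly combine the two least-probable nodes; the expected code length is the sum of the merged weights.
merge 2/39 + 2/13 → 8/39
merge 7/39 + 8/39 → 5/13
merge 8/39 + 5/13 → 23/39
merge 16/39 + 23/39 → 1
L = 8/39 + 5/13 + 23/39 + 1 = 85/39 ≈ 2.179 bits/symbol.

2.179 bits/symbol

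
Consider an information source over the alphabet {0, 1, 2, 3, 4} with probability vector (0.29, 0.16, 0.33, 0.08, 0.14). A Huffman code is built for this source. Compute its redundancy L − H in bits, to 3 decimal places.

0.063 bits

Entropy H = −Σ p log₂ p ≈ 2.1574 bits.
Huffman merges: 2/25+7/50→11/50; 4/25+11/50→19/50; 29/100+33/100→31/50; 19/50+31/50→1. L = 111/50 ≈ 2.2200.
L − H = 2.2200 − 2.1574 = 0.063 bits.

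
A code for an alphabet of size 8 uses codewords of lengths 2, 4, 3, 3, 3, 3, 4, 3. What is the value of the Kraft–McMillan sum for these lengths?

1

With common denominator 2^4 = 16: Σ 2^(−ℓᵢ) = 4/16 + 1/16 + 2/16 + 2/16 + 2/16 + 2/16 + 1/16 + 2/16 = 16/16 = 1.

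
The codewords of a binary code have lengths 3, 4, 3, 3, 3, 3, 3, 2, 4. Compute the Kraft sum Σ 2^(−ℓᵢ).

With common denominator 2^4 = 16: Σ 2^(−ℓᵢ) = 2/16 + 1/16 + 2/16 + 2/16 + 2/16 + 2/16 + 2/16 + 4/16 + 1/16 = 18/16 = 1.125.

1.125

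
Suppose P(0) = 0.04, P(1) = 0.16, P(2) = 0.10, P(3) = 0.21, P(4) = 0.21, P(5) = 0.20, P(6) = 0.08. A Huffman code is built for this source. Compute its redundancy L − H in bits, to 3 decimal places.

Entropy H = −Σ p log₂ p ≈ 2.6425 bits.
Huffman merges: 1/25+2/25→3/25; 1/10+3/25→11/50; 4/25+1/5→9/25; 21/100+21/100→21/50; 11/50+9/25→29/50; 21/50+29/50→1. L = 27/10 ≈ 2.7000.
L − H = 2.7000 − 2.6425 = 0.057 bits.

0.057 bits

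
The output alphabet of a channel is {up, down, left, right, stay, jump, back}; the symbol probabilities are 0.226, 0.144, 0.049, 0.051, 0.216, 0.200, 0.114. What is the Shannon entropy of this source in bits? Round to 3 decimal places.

H = −Σ pᵢ log₂ pᵢ.
−0.226·log₂(0.226) = 0.4849
−0.144·log₂(0.144) = 0.4026
−0.049·log₂(0.049) = 0.2132
−0.051·log₂(0.051) = 0.2190
−0.216·log₂(0.216) = 0.4776
−0.200·log₂(0.200) = 0.4644
−0.114·log₂(0.114) = 0.3571
Sum ≈ 2.6188 → 2.619 bits.

2.619 bits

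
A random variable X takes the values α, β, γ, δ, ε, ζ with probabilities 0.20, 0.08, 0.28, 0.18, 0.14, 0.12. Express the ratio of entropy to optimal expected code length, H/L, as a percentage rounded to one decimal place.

98.4%

Entropy H = −Σ p log₂ p ≈ 2.4796 bits.
Huffman merges: 2/25+3/25→1/5; 7/50+9/50→8/25; 1/5+1/5→2/5; 7/25+8/25→3/5; 2/5+3/5→1. L = 63/25 ≈ 2.5200.
Efficiency = H/L = 2.4796/2.5200 = 98.4%.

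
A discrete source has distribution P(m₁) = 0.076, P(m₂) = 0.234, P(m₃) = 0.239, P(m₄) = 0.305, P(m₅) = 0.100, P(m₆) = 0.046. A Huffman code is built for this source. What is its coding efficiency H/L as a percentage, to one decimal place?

99.2%

Entropy H = −Σ p log₂ p ≈ 2.3254 bits.
Huffman merges: 23/500+19/250→61/500; 1/10+61/500→111/500; 111/500+117/500→57/125; 239/1000+61/200→68/125; 57/125+68/125→1. L = 293/125 ≈ 2.3440.
Efficiency = H/L = 2.3254/2.3440 = 99.2%.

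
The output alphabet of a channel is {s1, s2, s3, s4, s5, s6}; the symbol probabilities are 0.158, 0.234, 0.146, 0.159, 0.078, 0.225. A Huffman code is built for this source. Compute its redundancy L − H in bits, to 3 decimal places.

0.032 bits

Entropy H = −Σ p log₂ p ≈ 2.5093 bits.
Huffman merges: 39/500+73/500→28/125; 79/500+159/1000→317/1000; 28/125+9/40→449/1000; 117/500+317/1000→551/1000; 449/1000+551/1000→1. L = 2541/1000 ≈ 2.5410.
L − H = 2.5410 − 2.5093 = 0.032 bits.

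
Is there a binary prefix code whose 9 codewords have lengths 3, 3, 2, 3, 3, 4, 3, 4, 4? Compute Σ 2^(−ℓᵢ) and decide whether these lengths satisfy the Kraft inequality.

With common denominator 2^4 = 16: Σ 2^(−ℓᵢ) = 2/16 + 2/16 + 4/16 + 2/16 + 2/16 + 1/16 + 2/16 + 1/16 + 1/16 = 17/16 = 1.0625.
Kraft's inequality requires Σ ≤ 1; here Σ = 1.0625 > 1, so no such prefix code exists.

1.0625; no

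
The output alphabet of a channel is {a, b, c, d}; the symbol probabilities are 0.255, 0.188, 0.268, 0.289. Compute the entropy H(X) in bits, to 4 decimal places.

1.9827 bits

H = −Σ pᵢ log₂ pᵢ.
−0.255·log₂(0.255) = 0.5027
−0.188·log₂(0.188) = 0.4533
−0.268·log₂(0.268) = 0.5091
−0.289·log₂(0.289) = 0.5176
Sum ≈ 1.9827 → 1.9827 bits.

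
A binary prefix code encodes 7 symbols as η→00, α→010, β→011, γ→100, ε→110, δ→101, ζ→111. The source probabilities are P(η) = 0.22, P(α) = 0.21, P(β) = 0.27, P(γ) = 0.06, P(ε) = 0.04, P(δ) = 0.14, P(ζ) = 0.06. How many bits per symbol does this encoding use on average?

L̄ = Σ pᵢ·ℓᵢ = 0.22·2 + 0.21·3 + 0.27·3 + 0.06·3 + 0.04·3 + 0.14·3 + 0.06·3 = 2.78 bits/symbol.

2.78 bits/symbol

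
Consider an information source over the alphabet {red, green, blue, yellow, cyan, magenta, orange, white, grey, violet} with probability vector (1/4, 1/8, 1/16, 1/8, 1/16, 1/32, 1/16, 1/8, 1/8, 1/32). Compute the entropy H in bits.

3.0625 bits

Each probability is a power of 1/2, so log₂(1/p) is an integer.
H = Σ p·log₂(1/p) = 1/4·2 + 1/8·3 + 1/16·4 + 1/8·3 + 1/16·4 + 1/32·5 + 1/16·4 + 1/8·3 + 1/8·3 + 1/32·5 = 3.0625 bits.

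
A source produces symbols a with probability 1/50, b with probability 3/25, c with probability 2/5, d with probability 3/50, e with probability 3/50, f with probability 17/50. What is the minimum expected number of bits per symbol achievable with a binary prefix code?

2.08 bits/symbol

Repeatedly combine the two least-probable nodes; the expected code length is the sum of the merged weights.
merge 1/50 + 3/50 → 2/25
merge 3/50 + 2/25 → 7/50
merge 3/25 + 7/50 → 13/50
merge 13/50 + 17/50 → 3/5
merge 2/5 + 3/5 → 1
L = 2/25 + 7/50 + 13/50 + 3/5 + 1 = 52/25 = 2.08 bits/symbol.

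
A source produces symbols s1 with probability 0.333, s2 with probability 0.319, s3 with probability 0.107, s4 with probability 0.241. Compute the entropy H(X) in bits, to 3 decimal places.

H = −Σ pᵢ log₂ pᵢ.
−0.333·log₂(0.333) = 0.5283
−0.319·log₂(0.319) = 0.5258
−0.107·log₂(0.107) = 0.3450
−0.241·log₂(0.241) = 0.4947
Sum ≈ 1.8939 → 1.894 bits.

1.894 bits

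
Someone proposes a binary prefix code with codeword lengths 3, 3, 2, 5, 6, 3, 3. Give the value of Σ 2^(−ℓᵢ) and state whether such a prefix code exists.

With common denominator 2^6 = 64: Σ 2^(−ℓᵢ) = 8/64 + 8/64 + 16/64 + 2/64 + 1/64 + 8/64 + 8/64 = 51/64 = 0.796875.
Kraft's inequality requires Σ ≤ 1; here Σ = 0.796875 ≤ 1, so such a prefix code exists.

0.796875; yes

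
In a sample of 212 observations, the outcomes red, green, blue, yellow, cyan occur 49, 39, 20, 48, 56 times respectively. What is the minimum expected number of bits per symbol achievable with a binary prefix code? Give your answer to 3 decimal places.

2.278 bits/symbol

Probabilities are the counts divided by 212.
Repeatedly combine the two least-probable nodes; the expected code length is the sum of the merged weights.
merge 5/53 + 39/212 → 59/212
merge 12/53 + 49/212 → 97/212
merge 14/53 + 59/212 → 115/212
merge 97/212 + 115/212 → 1
L = 59/212 + 97/212 + 115/212 + 1 = 483/212 ≈ 2.278 bits/symbol.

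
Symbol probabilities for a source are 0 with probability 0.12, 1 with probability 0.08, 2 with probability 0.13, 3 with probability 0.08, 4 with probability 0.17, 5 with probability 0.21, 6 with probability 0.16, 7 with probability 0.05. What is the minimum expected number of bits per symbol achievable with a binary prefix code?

2.92 bits/symbol

Repeatedly combine the two least-probable nodes; the expected code length is the sum of the merged weights.
merge 1/20 + 2/25 → 13/100
merge 2/25 + 3/25 → 1/5
merge 13/100 + 13/100 → 13/50
merge 4/25 + 17/100 → 33/100
merge 1/5 + 21/100 → 41/100
merge 13/50 + 33/100 → 59/100
merge 41/100 + 59/100 → 1
L = 13/100 + 1/5 + 13/50 + 33/100 + 41/100 + 59/100 + 1 = 73/25 = 2.92 bits/symbol.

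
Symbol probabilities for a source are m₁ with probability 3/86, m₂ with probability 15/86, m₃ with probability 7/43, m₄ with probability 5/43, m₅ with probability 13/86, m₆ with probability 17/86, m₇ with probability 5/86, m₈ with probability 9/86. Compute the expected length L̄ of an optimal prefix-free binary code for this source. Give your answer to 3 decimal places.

Repeatedly combine the two least-probable nodes; the expected code length is the sum of the merged weights.
merge 3/86 + 5/86 → 4/43
merge 4/43 + 9/86 → 17/86
merge 5/43 + 13/86 → 23/86
merge 7/43 + 15/86 → 29/86
merge 17/86 + 17/86 → 17/43
merge 23/86 + 29/86 → 26/43
merge 17/43 + 26/43 → 1
L = 4/43 + 17/86 + 23/86 + 29/86 + 17/43 + 26/43 + 1 = 249/86 ≈ 2.895 bits/symbol.

2.895 bits/symbol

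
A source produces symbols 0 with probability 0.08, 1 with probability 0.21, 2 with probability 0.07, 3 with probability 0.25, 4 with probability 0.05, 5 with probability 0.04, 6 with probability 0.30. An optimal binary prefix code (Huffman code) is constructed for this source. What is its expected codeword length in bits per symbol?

2.48 bits/symbol

Repeatedly combine the two least-probable nodes; the expected code length is the sum of the merged weights.
merge 1/25 + 1/20 → 9/100
merge 7/100 + 2/25 → 3/20
merge 9/100 + 3/20 → 6/25
merge 21/100 + 6/25 → 9/20
merge 1/4 + 3/10 → 11/20
merge 9/20 + 11/20 → 1
L = 9/100 + 3/20 + 6/25 + 9/20 + 11/20 + 1 = 62/25 = 2.48 bits/symbol.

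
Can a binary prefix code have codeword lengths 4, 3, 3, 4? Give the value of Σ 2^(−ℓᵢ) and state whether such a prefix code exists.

0.375; yes

With common denominator 2^4 = 16: Σ 2^(−ℓᵢ) = 1/16 + 2/16 + 2/16 + 1/16 = 6/16 = 0.375.
Kraft's inequality requires Σ ≤ 1; here Σ = 0.375 ≤ 1, so such a prefix code exists.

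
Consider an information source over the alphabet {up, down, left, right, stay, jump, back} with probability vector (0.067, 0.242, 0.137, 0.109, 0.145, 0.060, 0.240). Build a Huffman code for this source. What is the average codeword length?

Repeatedly combine the two least-probable nodes; the expected code length is the sum of the merged weights.
merge 3/50 + 67/1000 → 127/1000
merge 109/1000 + 127/1000 → 59/250
merge 137/1000 + 29/200 → 141/500
merge 59/250 + 6/25 → 119/250
merge 121/500 + 141/500 → 131/250
merge 119/250 + 131/250 → 1
L = 127/1000 + 59/250 + 141/500 + 119/250 + 131/250 + 1 = 529/200 = 2.645 bits/symbol.

2.645 bits/symbol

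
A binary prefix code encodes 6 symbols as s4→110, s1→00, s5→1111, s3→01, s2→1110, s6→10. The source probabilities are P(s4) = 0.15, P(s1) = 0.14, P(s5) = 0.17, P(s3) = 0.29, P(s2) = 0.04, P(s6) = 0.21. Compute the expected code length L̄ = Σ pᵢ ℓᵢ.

L̄ = Σ pᵢ·ℓᵢ = 0.15·3 + 0.14·2 + 0.17·4 + 0.29·2 + 0.04·4 + 0.21·2 = 2.57 bits/symbol.

2.57 bits/symbol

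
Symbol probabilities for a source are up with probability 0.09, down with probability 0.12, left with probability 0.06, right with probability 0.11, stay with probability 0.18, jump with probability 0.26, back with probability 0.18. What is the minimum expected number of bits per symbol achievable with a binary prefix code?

2.71 bits/symbol

Repeatedly combine the two least-probable nodes; the expected code length is the sum of the merged weights.
merge 3/50 + 9/100 → 3/20
merge 11/100 + 3/25 → 23/100
merge 3/20 + 9/50 → 33/100
merge 9/50 + 23/100 → 41/100
merge 13/50 + 33/100 → 59/100
merge 41/100 + 59/100 → 1
L = 3/20 + 23/100 + 33/100 + 41/100 + 59/100 + 1 = 271/100 = 2.71 bits/symbol.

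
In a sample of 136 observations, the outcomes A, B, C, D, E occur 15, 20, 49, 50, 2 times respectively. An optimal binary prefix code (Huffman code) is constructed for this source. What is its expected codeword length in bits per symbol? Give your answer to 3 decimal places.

2.029 bits/symbol

Probabilities are the counts divided by 136.
Repeatedly combine the two least-probable nodes; the expected code length is the sum of the merged weights.
merge 1/68 + 15/136 → 1/8
merge 1/8 + 5/34 → 37/136
merge 37/136 + 49/136 → 43/68
merge 25/68 + 43/68 → 1
L = 1/8 + 37/136 + 43/68 + 1 = 69/34 ≈ 2.029 bits/symbol.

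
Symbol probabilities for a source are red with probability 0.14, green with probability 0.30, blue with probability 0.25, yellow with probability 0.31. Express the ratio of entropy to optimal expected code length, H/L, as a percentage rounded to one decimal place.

Entropy H = −Σ p log₂ p ≈ 1.9420 bits.
Huffman merges: 7/50+1/4→39/100; 3/10+31/100→61/100; 39/100+61/100→1. L = 2 ≈ 2.0000.
Efficiency = H/L = 1.9420/2.0000 = 97.1%.

97.1%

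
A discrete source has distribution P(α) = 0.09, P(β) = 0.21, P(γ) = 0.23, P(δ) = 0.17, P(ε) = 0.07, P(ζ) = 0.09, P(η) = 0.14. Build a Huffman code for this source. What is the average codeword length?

Repeatedly combine the two least-probable nodes; the expected code length is the sum of the merged weights.
merge 7/100 + 9/100 → 4/25
merge 9/100 + 7/50 → 23/100
merge 4/25 + 17/100 → 33/100
merge 21/100 + 23/100 → 11/25
merge 23/100 + 33/100 → 14/25
merge 11/25 + 14/25 → 1
L = 4/25 + 23/100 + 33/100 + 11/25 + 14/25 + 1 = 68/25 = 2.72 bits/symbol.

2.72 bits/symbol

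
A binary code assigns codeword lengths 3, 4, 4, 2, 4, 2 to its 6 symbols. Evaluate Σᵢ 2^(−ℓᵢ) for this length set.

0.8125

With common denominator 2^4 = 16: Σ 2^(−ℓᵢ) = 2/16 + 1/16 + 1/16 + 4/16 + 1/16 + 4/16 = 13/16 = 0.8125.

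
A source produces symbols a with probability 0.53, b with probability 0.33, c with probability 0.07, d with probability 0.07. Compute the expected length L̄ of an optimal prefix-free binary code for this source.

1.61 bits/symbol

Repeatedly combine the two least-probable nodes; the expected code length is the sum of the merged weights.
merge 7/100 + 7/100 → 7/50
merge 7/50 + 33/100 → 47/100
merge 47/100 + 53/100 → 1
L = 7/50 + 47/100 + 1 = 161/100 = 1.61 bits/symbol.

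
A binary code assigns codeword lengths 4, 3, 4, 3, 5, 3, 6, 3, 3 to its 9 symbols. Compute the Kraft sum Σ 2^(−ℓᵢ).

With common denominator 2^6 = 64: Σ 2^(−ℓᵢ) = 4/64 + 8/64 + 4/64 + 8/64 + 2/64 + 8/64 + 1/64 + 8/64 + 8/64 = 51/64 = 0.796875.

0.796875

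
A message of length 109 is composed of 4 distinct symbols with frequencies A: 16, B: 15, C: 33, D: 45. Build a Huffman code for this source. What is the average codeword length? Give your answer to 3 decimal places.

Probabilities are the counts divided by 109.
Repeatedly combine the two least-probable nodes; the expected code length is the sum of the merged weights.
merge 15/109 + 16/109 → 31/109
merge 31/109 + 33/109 → 64/109
merge 45/109 + 64/109 → 1
L = 31/109 + 64/109 + 1 = 204/109 ≈ 1.872 bits/symbol.

1.872 bits/symbol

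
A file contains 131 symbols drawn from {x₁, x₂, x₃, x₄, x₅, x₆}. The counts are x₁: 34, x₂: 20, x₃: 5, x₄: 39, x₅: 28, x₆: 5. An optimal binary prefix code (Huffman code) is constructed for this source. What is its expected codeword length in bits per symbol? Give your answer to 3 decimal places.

Probabilities are the counts divided by 131.
Repeatedly combine the two least-probable nodes; the expected code length is the sum of the merged weights.
merge 5/131 + 5/131 → 10/131
merge 10/131 + 20/131 → 30/131
merge 28/131 + 30/131 → 58/131
merge 34/131 + 39/131 → 73/131
merge 58/131 + 73/131 → 1
L = 10/131 + 30/131 + 58/131 + 73/131 + 1 = 302/131 ≈ 2.305 bits/symbol.

2.305 bits/symbol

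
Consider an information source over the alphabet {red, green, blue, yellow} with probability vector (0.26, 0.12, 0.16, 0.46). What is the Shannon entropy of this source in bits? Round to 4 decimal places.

1.8107 bits

H = −Σ pᵢ log₂ pᵢ.
−0.26·log₂(0.26) = 0.5053
−0.12·log₂(0.12) = 0.3671
−0.16·log₂(0.16) = 0.4230
−0.46·log₂(0.46) = 0.5153
Sum ≈ 1.8107 → 1.8107 bits.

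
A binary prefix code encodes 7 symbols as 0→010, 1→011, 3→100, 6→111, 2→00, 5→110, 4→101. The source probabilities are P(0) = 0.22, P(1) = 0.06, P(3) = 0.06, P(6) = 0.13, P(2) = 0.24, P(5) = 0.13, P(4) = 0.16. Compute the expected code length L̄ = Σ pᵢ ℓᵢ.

L̄ = Σ pᵢ·ℓᵢ = 0.22·3 + 0.06·3 + 0.06·3 + 0.13·3 + 0.24·2 + 0.13·3 + 0.16·3 = 2.76 bits/symbol.

2.76 bits/symbol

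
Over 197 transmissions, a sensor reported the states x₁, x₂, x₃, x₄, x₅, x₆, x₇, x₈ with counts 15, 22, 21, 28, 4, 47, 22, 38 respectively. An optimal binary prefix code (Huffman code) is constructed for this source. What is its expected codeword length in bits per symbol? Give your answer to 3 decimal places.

2.858 bits/symbol

Probabilities are the counts divided by 197.
Repeatedly combine the two least-probable nodes; the expected code length is the sum of the merged weights.
merge 4/197 + 15/197 → 19/197
merge 19/197 + 21/197 → 40/197
merge 22/197 + 22/197 → 44/197
merge 28/197 + 38/197 → 66/197
merge 40/197 + 44/197 → 84/197
merge 47/197 + 66/197 → 113/197
merge 84/197 + 113/197 → 1
L = 19/197 + 40/197 + 44/197 + 66/197 + 84/197 + 113/197 + 1 = 563/197 ≈ 2.858 bits/symbol.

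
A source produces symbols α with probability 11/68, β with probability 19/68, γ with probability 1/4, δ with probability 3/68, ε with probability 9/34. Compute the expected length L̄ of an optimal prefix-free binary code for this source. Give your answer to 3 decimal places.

2.206 bits/symbol

Repeatedly combine the two least-probable nodes; the expected code length is the sum of the merged weights.
merge 3/68 + 11/68 → 7/34
merge 7/34 + 1/4 → 31/68
merge 9/34 + 19/68 → 37/68
merge 31/68 + 37/68 → 1
L = 7/34 + 31/68 + 37/68 + 1 = 75/34 ≈ 2.206 bits/symbol.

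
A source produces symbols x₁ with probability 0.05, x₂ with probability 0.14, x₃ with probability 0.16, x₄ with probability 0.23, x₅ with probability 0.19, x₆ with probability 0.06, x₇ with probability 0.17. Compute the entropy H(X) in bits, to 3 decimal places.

2.657 bits

H = −Σ pᵢ log₂ pᵢ.
−0.05·log₂(0.05) = 0.2161
−0.14·log₂(0.14) = 0.3971
−0.16·log₂(0.16) = 0.4230
−0.23·log₂(0.23) = 0.4877
−0.19·log₂(0.19) = 0.4552
−0.06·log₂(0.06) = 0.2435
−0.17·log₂(0.17) = 0.4346
Sum ≈ 2.6572 → 2.657 bits.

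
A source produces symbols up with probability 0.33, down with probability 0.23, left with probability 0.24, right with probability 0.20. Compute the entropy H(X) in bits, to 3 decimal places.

H = −Σ pᵢ log₂ pᵢ.
−0.33·log₂(0.33) = 0.5278
−0.23·log₂(0.23) = 0.4877
−0.24·log₂(0.24) = 0.4941
−0.20·log₂(0.20) = 0.4644
Sum ≈ 1.9740 → 1.974 bits.

1.974 bits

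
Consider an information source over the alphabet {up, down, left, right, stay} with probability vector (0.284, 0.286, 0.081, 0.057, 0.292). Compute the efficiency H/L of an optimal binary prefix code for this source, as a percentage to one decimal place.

97.3%

Entropy H = −Σ p log₂ p ≈ 2.0801 bits.
Huffman merges: 57/1000+81/1000→69/500; 69/500+71/250→211/500; 143/500+73/250→289/500; 211/500+289/500→1. L = 1069/500 ≈ 2.1380.
Efficiency = H/L = 2.0801/2.1380 = 97.3%.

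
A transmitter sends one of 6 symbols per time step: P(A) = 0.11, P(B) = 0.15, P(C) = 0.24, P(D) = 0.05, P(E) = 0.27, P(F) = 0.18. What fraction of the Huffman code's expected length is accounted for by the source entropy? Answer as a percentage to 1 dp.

Entropy H = −Σ p log₂ p ≈ 2.4264 bits.
Huffman merges: 1/20+11/100→4/25; 3/20+4/25→31/100; 9/50+6/25→21/50; 27/100+31/100→29/50; 21/50+29/50→1. L = 247/100 ≈ 2.4700.
Efficiency = H/L = 2.4264/2.4700 = 98.2%.

98.2%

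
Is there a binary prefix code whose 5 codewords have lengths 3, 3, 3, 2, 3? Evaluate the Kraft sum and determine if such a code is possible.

0.75; yes

With common denominator 2^3 = 8: Σ 2^(−ℓᵢ) = 1/8 + 1/8 + 1/8 + 2/8 + 1/8 = 6/8 = 0.75.
Kraft's inequality requires Σ ≤ 1; here Σ = 0.75 ≤ 1, so such a prefix code exists.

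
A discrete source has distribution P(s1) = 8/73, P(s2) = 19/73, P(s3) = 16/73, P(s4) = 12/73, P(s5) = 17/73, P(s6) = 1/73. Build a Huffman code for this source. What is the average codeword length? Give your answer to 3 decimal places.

2.411 bits/symbol

Repeatedly combine the two least-probable nodes; the expected code length is the sum of the merged weights.
merge 1/73 + 8/73 → 9/73
merge 9/73 + 12/73 → 21/73
merge 16/73 + 17/73 → 33/73
merge 19/73 + 21/73 → 40/73
merge 33/73 + 40/73 → 1
L = 9/73 + 21/73 + 33/73 + 40/73 + 1 = 176/73 ≈ 2.411 bits/symbol.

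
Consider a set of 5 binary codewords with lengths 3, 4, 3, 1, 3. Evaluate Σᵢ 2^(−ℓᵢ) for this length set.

0.9375

With common denominator 2^4 = 16: Σ 2^(−ℓᵢ) = 2/16 + 1/16 + 2/16 + 8/16 + 2/16 = 15/16 = 0.9375.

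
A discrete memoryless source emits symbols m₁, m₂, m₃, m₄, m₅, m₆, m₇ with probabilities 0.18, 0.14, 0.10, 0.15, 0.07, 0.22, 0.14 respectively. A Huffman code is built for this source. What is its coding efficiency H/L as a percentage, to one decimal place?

Entropy H = −Σ p log₂ p ≈ 2.7314 bits.
Huffman merges: 7/100+1/10→17/100; 7/50+7/50→7/25; 3/20+17/100→8/25; 9/50+11/50→2/5; 7/25+8/25→3/5; 2/5+3/5→1. L = 277/100 ≈ 2.7700.
Efficiency = H/L = 2.7314/2.7700 = 98.6%.

98.6%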